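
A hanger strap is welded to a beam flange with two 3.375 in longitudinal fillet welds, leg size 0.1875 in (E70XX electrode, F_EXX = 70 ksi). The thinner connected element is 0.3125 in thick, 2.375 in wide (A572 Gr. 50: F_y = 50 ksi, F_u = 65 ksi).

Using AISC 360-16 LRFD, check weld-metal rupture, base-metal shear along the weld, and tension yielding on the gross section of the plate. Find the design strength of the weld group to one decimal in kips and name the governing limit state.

Weld metal: throat = 0.707×0.1875 = 0.13256 in, L = 2×3.375 = 6.75 in. φR_n = 0.75 × 0.6 × 70 × 0.13256 × 6.75 = 28.2 kips.
Base metal shear (0.3125 in plate): yield φR_n = 1.0×0.6×50×0.3125×6.75 = 63.3 kips; rupture φR_n = 0.75×0.6×65×0.3125×6.75 = 61.7 kips; take 61.7 kips (rupture).
Tension yield (gross): A_g = 2.375×0.3125 = 0.74219 in². φR_n = 0.90 × 50 × 0.74219 = 33.4 kips.
Governing: min(28.2, 61.7, 33.4) = 28.2 kips → weld metal.

28.2 kips (weld metal governs)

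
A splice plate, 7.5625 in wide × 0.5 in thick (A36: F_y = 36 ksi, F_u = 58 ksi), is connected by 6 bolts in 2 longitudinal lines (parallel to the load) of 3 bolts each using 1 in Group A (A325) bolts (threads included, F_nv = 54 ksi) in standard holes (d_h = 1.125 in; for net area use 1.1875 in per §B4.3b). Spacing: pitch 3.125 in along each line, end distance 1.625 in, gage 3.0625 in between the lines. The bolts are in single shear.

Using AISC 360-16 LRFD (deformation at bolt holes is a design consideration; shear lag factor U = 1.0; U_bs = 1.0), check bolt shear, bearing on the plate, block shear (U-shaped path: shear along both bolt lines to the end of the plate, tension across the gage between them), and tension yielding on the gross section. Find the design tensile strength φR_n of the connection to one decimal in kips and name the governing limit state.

Bolt shear: A_b = π(1)²/4 = 0.7854 in². φR_n = 0.75 × 54 × 0.7854 × 6 × 1 = 190.9 kips.
Bearing (0.5 in plate, F_u = 58 ksi): end bolts L_c = 1.625 − 1.125/2 = 1.0625, R_n = min(1.2×1.0625×0.5×58, 2.4×1×0.5×58) = 36.975 kips/bolt; interior L_c = 3.125 − 1.125 = 2, R_n = 69.6 kips/bolt. φR_n = 0.75 × (2×36.975 + 4×69.6) = 264.3 kips.
Block shear: shear path 2×[1.625+2×3.125] = 2×7.875 in, A_gv = 7.875, A_nv = 2×(7.875 − 2.5×1.1875)×0.5 = 4.9063 in²; tension across gage: (3.0625 − 1×1.1875)×0.5 = 0.9375 in². R_n = min(0.6×58×4.9063, 0.6×36×7.875) + 1.0×58×0.9375 = min(170.74, 170.1) + 54.375 = 224.48 kips. φR_n = 0.75 × 224.48 = 168.4 kips.
Tension yield (gross): A_g = 7.5625×0.5 = 3.7813 in². φR_n = 0.90 × 36 × 3.7813 = 122.5 kips.
Governing: min(190.9, 264.3, 168.4, 122.5) = 122.5 kips → gross-section yield.

122.5 kips (gross-section yield governs)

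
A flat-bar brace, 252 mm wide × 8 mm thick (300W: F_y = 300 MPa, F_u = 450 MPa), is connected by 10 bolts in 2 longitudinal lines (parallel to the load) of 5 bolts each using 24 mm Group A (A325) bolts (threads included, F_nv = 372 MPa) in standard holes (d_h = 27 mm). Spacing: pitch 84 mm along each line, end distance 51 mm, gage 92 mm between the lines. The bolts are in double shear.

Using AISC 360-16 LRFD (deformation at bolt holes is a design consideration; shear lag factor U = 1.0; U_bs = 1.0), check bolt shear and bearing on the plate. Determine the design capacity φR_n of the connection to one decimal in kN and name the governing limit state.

1487.2 kN (bearing governs)

Bolt shear: A_b = π(24)²/4 = 452.39 mm². φR_n = 0.75 × 372 × 452.39 × 10 × 2 = 2524.3 kN.
Bearing (8 mm plate, F_u = 450 MPa): end bolts L_c = 51 − 27/2 = 37.5, R_n = min(1.2×37.5×8×450, 2.4×24×8×450) = 162 kN/bolt; interior L_c = 84 − 27 = 57, R_n = 207.36 kN/bolt. φR_n = 0.75 × (2×162 + 8×207.36) = 1487.2 kN.
Governing: min(2524.3, 1487.2) = 1487.2 kN → bearing.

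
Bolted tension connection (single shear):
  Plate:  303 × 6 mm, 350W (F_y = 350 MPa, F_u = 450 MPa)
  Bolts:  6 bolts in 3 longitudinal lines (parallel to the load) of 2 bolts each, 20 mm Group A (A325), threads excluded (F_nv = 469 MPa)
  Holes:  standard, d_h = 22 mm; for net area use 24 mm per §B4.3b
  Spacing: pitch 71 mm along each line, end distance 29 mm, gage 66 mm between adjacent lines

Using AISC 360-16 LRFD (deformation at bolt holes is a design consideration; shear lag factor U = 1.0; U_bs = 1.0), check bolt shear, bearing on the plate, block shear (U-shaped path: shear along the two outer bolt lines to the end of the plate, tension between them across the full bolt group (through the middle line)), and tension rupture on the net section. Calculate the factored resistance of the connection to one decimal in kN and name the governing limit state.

325.6 kN (block shear governs)

Bolt shear: A_b = π(20)²/4 = 314.16 mm². φR_n = 0.75 × 469 × 314.16 × 6 × 1 = 663.0 kN.
Bearing (6 mm plate, F_u = 450 MPa): end bolts L_c = 29 − 22/2 = 18, R_n = min(1.2×18×6×450, 2.4×20×6×450) = 58.32 kN/bolt; interior L_c = 71 − 22 = 49, R_n = 129.6 kN/bolt. φR_n = 0.75 × (3×58.32 + 3×129.6) = 422.8 kN.
Block shear: shear path 2×[29+1×71] = 2×100 mm, A_gv = 1200, A_nv = 2×(100 − 1.5×24)×6 = 768 mm²; tension across gage: (132 − 2×24)×6 = 504 mm². R_n = min(0.6×450×768, 0.6×350×1200) + 1.0×450×504 = min(207.36, 252) + 226.8 = 434.16 kN. φR_n = 0.75 × 434.16 = 325.6 kN.
Tension rupture (net): A_n = (303 − 3×24)×6 = 1386 mm² (U = 1.0, A_e = A_n). φR_n = 0.75 × 450 × 1386 = 467.8 kN.
Governing: min(663.0, 422.8, 325.6, 467.8) = 325.6 kN → block shear.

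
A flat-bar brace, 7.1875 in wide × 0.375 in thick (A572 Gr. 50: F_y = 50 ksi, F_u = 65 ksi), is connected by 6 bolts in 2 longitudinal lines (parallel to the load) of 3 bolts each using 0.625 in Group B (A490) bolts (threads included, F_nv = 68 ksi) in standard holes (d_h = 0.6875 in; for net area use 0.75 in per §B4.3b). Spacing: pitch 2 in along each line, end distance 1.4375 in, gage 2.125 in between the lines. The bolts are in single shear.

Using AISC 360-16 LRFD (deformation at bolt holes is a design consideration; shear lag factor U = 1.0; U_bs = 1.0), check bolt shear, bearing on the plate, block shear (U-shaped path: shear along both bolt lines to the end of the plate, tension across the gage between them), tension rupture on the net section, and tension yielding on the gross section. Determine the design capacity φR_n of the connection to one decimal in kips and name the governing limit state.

Bolt shear: A_b = π(0.625)²/4 = 0.3068 in². φR_n = 0.75 × 68 × 0.3068 × 6 × 1 = 93.9 kips.
Bearing (0.375 in plate, F_u = 65 ksi): end bolts L_c = 1.4375 − 0.6875/2 = 1.09375, R_n = min(1.2×1.09375×0.375×65, 2.4×0.625×0.375×65) = 31.992 kips/bolt; interior L_c = 2 − 0.6875 = 1.3125, R_n = 36.563 kips/bolt. φR_n = 0.75 × (2×31.992 + 4×36.563) = 157.7 kips.
Block shear: shear path 2×[1.4375+2×2] = 2×5.4375 in, A_gv = 4.0781, A_nv = 2×(5.4375 − 2.5×0.75)×0.375 = 2.6719 in²; tension across gage: (2.125 − 1×0.75)×0.375 = 0.51563 in². R_n = min(0.6×65×2.6719, 0.6×50×4.0781) + 1.0×65×0.51563 = min(104.2, 122.34) + 33.516 = 137.72 kips. φR_n = 0.75 × 137.72 = 103.3 kips.
Tension rupture (net): A_n = (7.1875 − 2×0.75)×0.375 = 2.1328 in² (U = 1.0, A_e = A_n). φR_n = 0.75 × 65 × 2.1328 = 104.0 kips.
Tension yield (gross): A_g = 7.1875×0.375 = 2.6953 in². φR_n = 0.90 × 50 × 2.6953 = 121.3 kips.
Governing: min(93.9, 157.7, 103.3, 104.0, 121.3) = 93.9 kips → bolt shear.

93.9 kips (bolt shear governs)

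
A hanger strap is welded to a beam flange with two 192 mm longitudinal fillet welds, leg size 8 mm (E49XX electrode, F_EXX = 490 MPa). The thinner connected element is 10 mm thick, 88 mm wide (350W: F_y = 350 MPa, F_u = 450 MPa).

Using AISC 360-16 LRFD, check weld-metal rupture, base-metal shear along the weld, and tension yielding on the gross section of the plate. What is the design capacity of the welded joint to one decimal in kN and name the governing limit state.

277.2 kN (gross-section yield governs)

Weld metal: throat = 0.707×8 = 5.656 mm, L = 2×192 = 384 mm. φR_n = 0.75 × 0.6 × 490 × 5.656 × 384 = 478.9 kN.
Base metal shear (10 mm plate): yield φR_n = 1.0×0.6×350×10×384 = 806.4 kN; rupture φR_n = 0.75×0.6×450×10×384 = 777.6 kN; take 777.6 kN (rupture).
Tension yield (gross): A_g = 88×10 = 880 mm². φR_n = 0.90 × 350 × 880 = 277.2 kN.
Governing: min(478.9, 777.6, 277.2) = 277.2 kN → gross-section yield.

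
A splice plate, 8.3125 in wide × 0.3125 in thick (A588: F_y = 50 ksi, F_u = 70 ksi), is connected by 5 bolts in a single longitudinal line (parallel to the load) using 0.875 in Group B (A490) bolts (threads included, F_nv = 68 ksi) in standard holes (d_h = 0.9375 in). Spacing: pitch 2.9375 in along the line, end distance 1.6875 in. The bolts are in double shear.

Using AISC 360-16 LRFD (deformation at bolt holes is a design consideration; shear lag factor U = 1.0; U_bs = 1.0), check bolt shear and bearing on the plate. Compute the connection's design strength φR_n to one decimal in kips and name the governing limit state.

Bolt shear: A_b = π(0.875)²/4 = 0.60132 in². φR_n = 0.75 × 68 × 0.60132 × 5 × 2 = 306.7 kips.
Bearing (0.3125 in plate, F_u = 70 ksi): end bolts L_c = 1.6875 − 0.9375/2 = 1.21875, R_n = min(1.2×1.21875×0.3125×70, 2.4×0.875×0.3125×70) = 31.992 kips/bolt; interior L_c = 2.9375 − 0.9375 = 2, R_n = 45.938 kips/bolt. φR_n = 0.75 × (1×31.992 + 4×45.938) = 161.8 kips.
Governing: min(306.7, 161.8) = 161.8 kips → bearing.

161.8 kips (bearing governs)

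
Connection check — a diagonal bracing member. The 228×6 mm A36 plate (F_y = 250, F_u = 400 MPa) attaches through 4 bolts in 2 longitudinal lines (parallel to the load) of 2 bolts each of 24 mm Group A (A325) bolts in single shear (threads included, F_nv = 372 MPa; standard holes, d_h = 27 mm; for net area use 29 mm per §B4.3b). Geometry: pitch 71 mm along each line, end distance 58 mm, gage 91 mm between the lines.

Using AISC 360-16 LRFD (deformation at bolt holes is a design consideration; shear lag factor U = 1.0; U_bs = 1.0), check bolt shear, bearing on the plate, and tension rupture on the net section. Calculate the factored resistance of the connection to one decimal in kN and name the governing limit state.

Bolt shear: A_b = π(24)²/4 = 452.39 mm². φR_n = 0.75 × 372 × 452.39 × 4 × 1 = 504.9 kN.
Bearing (6 mm plate, F_u = 400 MPa): end bolts L_c = 58 − 27/2 = 44.5, R_n = min(1.2×44.5×6×400, 2.4×24×6×400) = 128.16 kN/bolt; interior L_c = 71 − 27 = 44, R_n = 126.72 kN/bolt. φR_n = 0.75 × (2×128.16 + 2×126.72) = 382.3 kN.
Tension rupture (net): A_n = (228 − 2×29)×6 = 1020 mm² (U = 1.0, A_e = A_n). φR_n = 0.75 × 400 × 1020 = 306.0 kN.
Governing: min(504.9, 382.3, 306.0) = 306.0 kN → net-section rupture.

306.0 kN (net-section rupture governs)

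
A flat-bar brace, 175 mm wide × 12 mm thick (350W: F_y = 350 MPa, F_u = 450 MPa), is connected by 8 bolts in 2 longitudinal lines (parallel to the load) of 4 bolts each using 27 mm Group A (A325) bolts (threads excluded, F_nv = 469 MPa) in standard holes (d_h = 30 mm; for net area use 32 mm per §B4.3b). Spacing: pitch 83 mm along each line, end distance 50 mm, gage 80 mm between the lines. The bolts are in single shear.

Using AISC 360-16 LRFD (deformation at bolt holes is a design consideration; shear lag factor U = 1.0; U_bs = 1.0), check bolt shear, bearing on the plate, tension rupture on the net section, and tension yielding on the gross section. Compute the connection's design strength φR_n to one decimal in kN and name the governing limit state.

Bolt shear: A_b = π(27)²/4 = 572.56 mm². φR_n = 0.75 × 469 × 572.56 × 8 × 1 = 1611.2 kN.
Bearing (12 mm plate, F_u = 450 MPa): end bolts L_c = 50 − 30/2 = 35, R_n = min(1.2×35×12×450, 2.4×27×12×450) = 226.8 kN/bolt; interior L_c = 83 − 30 = 53, R_n = 343.44 kN/bolt. φR_n = 0.75 × (2×226.8 + 6×343.44) = 1885.7 kN.
Tension rupture (net): A_n = (175 − 2×32)×12 = 1332 mm² (U = 1.0, A_e = A_n). φR_n = 0.75 × 450 × 1332 = 449.6 kN.
Tension yield (gross): A_g = 175×12 = 2100 mm². φR_n = 0.90 × 350 × 2100 = 661.5 kN.
Governing: min(1611.2, 1885.7, 449.6, 661.5) = 449.6 kN → net-section rupture.

449.6 kN (net-section rupture governs)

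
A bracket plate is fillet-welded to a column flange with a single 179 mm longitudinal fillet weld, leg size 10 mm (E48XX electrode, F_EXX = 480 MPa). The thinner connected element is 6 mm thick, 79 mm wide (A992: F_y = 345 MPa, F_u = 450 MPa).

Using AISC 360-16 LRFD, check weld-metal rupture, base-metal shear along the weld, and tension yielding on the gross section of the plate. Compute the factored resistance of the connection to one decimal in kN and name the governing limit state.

147.2 kN (gross-section yield governs)

Weld metal: throat = 0.707×10 = 7.07 mm, L = 179 mm. φR_n = 0.75 × 0.6 × 480 × 7.07 × 179 = 273.4 kN.
Base metal shear (6 mm plate): yield φR_n = 1.0×0.6×345×6×179 = 222.3 kN; rupture φR_n = 0.75×0.6×450×6×179 = 217.5 kN; take 217.5 kN (rupture).
Tension yield (gross): A_g = 79×6 = 474 mm². φR_n = 0.90 × 345 × 474 = 147.2 kN.
Governing: min(273.4, 217.5, 147.2) = 147.2 kN → gross-section yield.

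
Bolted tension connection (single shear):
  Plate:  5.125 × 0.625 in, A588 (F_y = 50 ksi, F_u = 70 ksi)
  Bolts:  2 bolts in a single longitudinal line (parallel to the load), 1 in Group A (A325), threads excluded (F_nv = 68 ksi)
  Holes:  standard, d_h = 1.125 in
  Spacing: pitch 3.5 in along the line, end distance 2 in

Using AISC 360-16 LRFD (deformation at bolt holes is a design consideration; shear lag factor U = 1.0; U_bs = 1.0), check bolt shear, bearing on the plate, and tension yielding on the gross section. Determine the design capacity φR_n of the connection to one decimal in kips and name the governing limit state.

Bolt shear: A_b = π(1)²/4 = 0.7854 in². φR_n = 0.75 × 68 × 0.7854 × 2 × 1 = 80.1 kips.
Bearing (0.625 in plate, F_u = 70 ksi): end bolts L_c = 2 − 1.125/2 = 1.4375, R_n = min(1.2×1.4375×0.625×70, 2.4×1×0.625×70) = 75.469 kips/bolt; interior L_c = 3.5 − 1.125 = 2.375, R_n = 105 kips/bolt. φR_n = 0.75 × (1×75.469 + 1×105) = 135.4 kips.
Tension yield (gross): A_g = 5.125×0.625 = 3.2031 in². φR_n = 0.90 × 50 × 3.2031 = 144.1 kips.
Governing: min(80.1, 135.4, 144.1) = 80.1 kips → bolt shear.

80.1 kips (bolt shear governs)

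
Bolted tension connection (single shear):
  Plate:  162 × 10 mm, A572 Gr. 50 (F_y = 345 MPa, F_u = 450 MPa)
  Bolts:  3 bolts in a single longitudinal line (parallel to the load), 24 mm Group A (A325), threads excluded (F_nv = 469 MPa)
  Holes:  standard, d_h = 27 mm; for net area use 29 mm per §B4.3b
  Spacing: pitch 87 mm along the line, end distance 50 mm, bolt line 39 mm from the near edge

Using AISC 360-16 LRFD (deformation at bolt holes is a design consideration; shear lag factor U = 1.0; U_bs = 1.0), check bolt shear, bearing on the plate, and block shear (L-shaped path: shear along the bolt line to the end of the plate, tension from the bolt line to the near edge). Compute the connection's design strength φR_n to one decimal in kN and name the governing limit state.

389.5 kN (block shear governs)

Bolt shear: A_b = π(24)²/4 = 452.39 mm². φR_n = 0.75 × 469 × 452.39 × 3 × 1 = 477.4 kN.
Bearing (10 mm plate, F_u = 450 MPa): end bolts L_c = 50 − 27/2 = 36.5, R_n = min(1.2×36.5×10×450, 2.4×24×10×450) = 197.1 kN/bolt; interior L_c = 87 − 27 = 60, R_n = 259.2 kN/bolt. φR_n = 0.75 × (1×197.1 + 2×259.2) = 536.6 kN.
Block shear: shear path 1×[50+2×87] = 1×224 mm, A_gv = 2240, A_nv = 1×(224 − 2.5×29)×10 = 1515 mm²; tension to near edge: (39 − 0.5×29)×10 = 245 mm². R_n = min(0.6×450×1515, 0.6×345×2240) + 1.0×450×245 = min(409.05, 463.68) + 110.25 = 519.3 kN. φR_n = 0.75 × 519.3 = 389.5 kN.
Governing: min(477.4, 536.6, 389.5) = 389.5 kN → block shear.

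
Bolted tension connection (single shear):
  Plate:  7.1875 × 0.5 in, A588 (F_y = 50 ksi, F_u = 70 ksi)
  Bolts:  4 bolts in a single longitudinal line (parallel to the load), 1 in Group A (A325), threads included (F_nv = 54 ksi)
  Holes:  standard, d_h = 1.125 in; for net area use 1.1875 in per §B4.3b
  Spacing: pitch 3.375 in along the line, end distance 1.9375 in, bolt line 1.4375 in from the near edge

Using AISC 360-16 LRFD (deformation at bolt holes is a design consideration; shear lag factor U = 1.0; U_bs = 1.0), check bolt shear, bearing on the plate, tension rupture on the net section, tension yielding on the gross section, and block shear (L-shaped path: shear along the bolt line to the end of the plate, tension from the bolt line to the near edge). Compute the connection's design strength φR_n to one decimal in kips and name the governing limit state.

Bolt shear: A_b = π(1)²/4 = 0.7854 in². φR_n = 0.75 × 54 × 0.7854 × 4 × 1 = 127.2 kips.
Bearing (0.5 in plate, F_u = 70 ksi): end bolts L_c = 1.9375 − 1.125/2 = 1.375, R_n = min(1.2×1.375×0.5×70, 2.4×1×0.5×70) = 57.75 kips/bolt; interior L_c = 3.375 − 1.125 = 2.25, R_n = 84 kips/bolt. φR_n = 0.75 × (1×57.75 + 3×84) = 232.3 kips.
Tension rupture (net): A_n = (7.1875 − 1×1.1875)×0.5 = 3 in² (U = 1.0, A_e = A_n). φR_n = 0.75 × 70 × 3 = 157.5 kips.
Tension yield (gross): A_g = 7.1875×0.5 = 3.5938 in². φR_n = 0.90 × 50 × 3.5938 = 161.7 kips.
Block shear: shear path 1×[1.9375+3×3.375] = 1×12.0625 in, A_gv = 6.0313, A_nv = 1×(12.0625 − 3.5×1.1875)×0.5 = 3.9531 in²; tension to near edge: (1.4375 − 0.5×1.1875)×0.5 = 0.42188 in². R_n = min(0.6×70×3.9531, 0.6×50×6.0313) + 1.0×70×0.42188 = min(166.03, 180.94) + 29.532 = 195.56 kips. φR_n = 0.75 × 195.56 = 146.7 kips.
Governing: min(127.2, 232.3, 157.5, 161.7, 146.7) = 127.2 kips → bolt shear.

127.2 kips (bolt shear governs)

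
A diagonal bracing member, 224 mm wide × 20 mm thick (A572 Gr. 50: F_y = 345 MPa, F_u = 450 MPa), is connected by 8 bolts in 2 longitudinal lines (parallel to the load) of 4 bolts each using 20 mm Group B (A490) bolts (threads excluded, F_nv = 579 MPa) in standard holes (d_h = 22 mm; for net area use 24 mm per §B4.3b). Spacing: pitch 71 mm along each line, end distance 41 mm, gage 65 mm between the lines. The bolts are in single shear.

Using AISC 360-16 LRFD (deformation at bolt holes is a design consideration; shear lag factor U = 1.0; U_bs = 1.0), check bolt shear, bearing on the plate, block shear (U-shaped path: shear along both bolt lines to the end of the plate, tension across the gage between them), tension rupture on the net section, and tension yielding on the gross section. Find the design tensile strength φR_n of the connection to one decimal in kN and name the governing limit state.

1091.4 kN (bolt shear governs)

Bolt shear: A_b = π(20)²/4 = 314.16 mm². φR_n = 0.75 × 579 × 314.16 × 8 × 1 = 1091.4 kN.
Bearing (20 mm plate, F_u = 450 MPa): end bolts L_c = 41 − 22/2 = 30, R_n = min(1.2×30×20×450, 2.4×20×20×450) = 324 kN/bolt; interior L_c = 71 − 22 = 49, R_n = 432 kN/bolt. φR_n = 0.75 × (2×324 + 6×432) = 2430.0 kN.
Block shear: shear path 2×[41+3×71] = 2×254 mm, A_gv = 10160, A_nv = 2×(254 − 3.5×24)×20 = 6800 mm²; tension across gage: (65 − 1×24)×20 = 820 mm². R_n = min(0.6×450×6800, 0.6×345×10160) + 1.0×450×820 = min(1836, 2103.1) + 369 = 2205 kN. φR_n = 0.75 × 2205 = 1653.8 kN.
Tension rupture (net): A_n = (224 − 2×24)×20 = 3520 mm² (U = 1.0, A_e = A_n). φR_n = 0.75 × 450 × 3520 = 1188.0 kN.
Tension yield (gross): A_g = 224×20 = 4480 mm². φR_n = 0.90 × 345 × 4480 = 1391.0 kN.
Governing: min(1091.4, 2430.0, 1653.8, 1188.0, 1391.0) = 1091.4 kN → bolt shear.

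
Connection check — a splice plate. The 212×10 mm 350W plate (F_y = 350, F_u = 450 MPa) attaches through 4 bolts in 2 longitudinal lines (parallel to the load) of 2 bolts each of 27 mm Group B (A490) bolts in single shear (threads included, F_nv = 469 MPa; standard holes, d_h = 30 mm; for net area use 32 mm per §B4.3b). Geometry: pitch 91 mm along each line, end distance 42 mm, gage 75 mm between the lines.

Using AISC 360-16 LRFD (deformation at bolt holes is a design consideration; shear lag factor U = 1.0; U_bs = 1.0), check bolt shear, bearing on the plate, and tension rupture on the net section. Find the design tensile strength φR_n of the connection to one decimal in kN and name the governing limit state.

499.5 kN (net-section rupture governs)

Bolt shear: A_b = π(27)²/4 = 572.56 mm². φR_n = 0.75 × 469 × 572.56 × 4 × 1 = 805.6 kN.
Bearing (10 mm plate, F_u = 450 MPa): end bolts L_c = 42 − 30/2 = 27, R_n = min(1.2×27×10×450, 2.4×27×10×450) = 145.8 kN/bolt; interior L_c = 91 − 30 = 61, R_n = 291.6 kN/bolt. φR_n = 0.75 × (2×145.8 + 2×291.6) = 656.1 kN.
Tension rupture (net): A_n = (212 − 2×32)×10 = 1480 mm² (U = 1.0, A_e = A_n). φR_n = 0.75 × 450 × 1480 = 499.5 kN.
Governing: min(805.6, 656.1, 499.5) = 499.5 kN → net-section rupture.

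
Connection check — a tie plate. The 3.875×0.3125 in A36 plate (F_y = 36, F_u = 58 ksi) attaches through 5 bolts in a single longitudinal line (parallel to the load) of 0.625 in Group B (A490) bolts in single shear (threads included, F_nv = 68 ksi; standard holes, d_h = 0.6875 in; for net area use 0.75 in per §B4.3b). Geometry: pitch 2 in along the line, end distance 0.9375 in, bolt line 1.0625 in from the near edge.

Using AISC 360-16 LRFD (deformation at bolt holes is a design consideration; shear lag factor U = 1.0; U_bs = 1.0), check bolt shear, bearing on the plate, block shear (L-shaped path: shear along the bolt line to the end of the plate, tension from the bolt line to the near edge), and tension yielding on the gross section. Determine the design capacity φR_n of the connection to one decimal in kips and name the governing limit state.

39.2 kips (gross-section yield governs)

Bolt shear: A_b = π(0.625)²/4 = 0.3068 in². φR_n = 0.75 × 68 × 0.3068 × 5 × 1 = 78.2 kips.
Bearing (0.3125 in plate, F_u = 58 ksi): end bolts L_c = 0.9375 − 0.6875/2 = 0.59375, R_n = min(1.2×0.59375×0.3125×58, 2.4×0.625×0.3125×58) = 12.914 kips/bolt; interior L_c = 2 − 0.6875 = 1.3125, R_n = 27.188 kips/bolt. φR_n = 0.75 × (1×12.914 + 4×27.188) = 91.2 kips.
Block shear: shear path 1×[0.9375+4×2] = 1×8.9375 in, A_gv = 2.793, A_nv = 1×(8.9375 − 4.5×0.75)×0.3125 = 1.7383 in²; tension to near edge: (1.0625 − 0.5×0.75)×0.3125 = 0.21484 in². R_n = min(0.6×58×1.7383, 0.6×36×2.793) + 1.0×58×0.21484 = min(60.493, 60.329) + 12.461 = 72.79 kips. φR_n = 0.75 × 72.79 = 54.6 kips.
Tension yield (gross): A_g = 3.875×0.3125 = 1.2109 in². φR_n = 0.90 × 36 × 1.2109 = 39.2 kips.
Governing: min(78.2, 91.2, 54.6, 39.2) = 39.2 kips → gross-section yield.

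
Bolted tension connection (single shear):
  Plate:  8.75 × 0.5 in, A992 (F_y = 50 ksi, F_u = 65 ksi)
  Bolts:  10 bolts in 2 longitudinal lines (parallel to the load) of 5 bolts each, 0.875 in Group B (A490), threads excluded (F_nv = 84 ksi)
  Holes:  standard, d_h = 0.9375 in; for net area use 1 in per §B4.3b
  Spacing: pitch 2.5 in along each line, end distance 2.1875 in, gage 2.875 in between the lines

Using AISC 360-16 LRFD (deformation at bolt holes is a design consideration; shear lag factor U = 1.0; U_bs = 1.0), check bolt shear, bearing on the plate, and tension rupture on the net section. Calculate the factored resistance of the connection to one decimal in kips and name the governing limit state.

Bolt shear: A_b = π(0.875)²/4 = 0.60132 in². φR_n = 0.75 × 84 × 0.60132 × 10 × 1 = 378.8 kips.
Bearing (0.5 in plate, F_u = 65 ksi): end bolts L_c = 2.1875 − 0.9375/2 = 1.71875, R_n = min(1.2×1.71875×0.5×65, 2.4×0.875×0.5×65) = 67.031 kips/bolt; interior L_c = 2.5 − 0.9375 = 1.5625, R_n = 60.938 kips/bolt. φR_n = 0.75 × (2×67.031 + 8×60.938) = 466.2 kips.
Tension rupture (net): A_n = (8.75 − 2×1)×0.5 = 3.375 in² (U = 1.0, A_e = A_n). φR_n = 0.75 × 65 × 3.375 = 164.5 kips.
Governing: min(378.8, 466.2, 164.5) = 164.5 kips → net-section rupture.

164.5 kips (net-section rupture governs)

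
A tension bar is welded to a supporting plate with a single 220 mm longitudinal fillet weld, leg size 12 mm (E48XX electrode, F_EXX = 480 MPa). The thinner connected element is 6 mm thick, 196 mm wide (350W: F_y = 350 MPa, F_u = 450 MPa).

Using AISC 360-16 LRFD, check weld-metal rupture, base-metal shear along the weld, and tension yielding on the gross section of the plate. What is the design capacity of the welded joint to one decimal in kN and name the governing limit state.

Weld metal: throat = 0.707×12 = 8.484 mm, L = 220 mm. φR_n = 0.75 × 0.6 × 480 × 8.484 × 220 = 403.2 kN.
Base metal shear (6 mm plate): yield φR_n = 1.0×0.6×350×6×220 = 277.2 kN; rupture φR_n = 0.75×0.6×450×6×220 = 267.3 kN; take 267.3 kN (rupture).
Tension yield (gross): A_g = 196×6 = 1176 mm². φR_n = 0.90 × 350 × 1176 = 370.4 kN.
Governing: min(403.2, 267.3, 370.4) = 267.3 kN → base-metal shear.

267.3 kN (base-metal shear governs)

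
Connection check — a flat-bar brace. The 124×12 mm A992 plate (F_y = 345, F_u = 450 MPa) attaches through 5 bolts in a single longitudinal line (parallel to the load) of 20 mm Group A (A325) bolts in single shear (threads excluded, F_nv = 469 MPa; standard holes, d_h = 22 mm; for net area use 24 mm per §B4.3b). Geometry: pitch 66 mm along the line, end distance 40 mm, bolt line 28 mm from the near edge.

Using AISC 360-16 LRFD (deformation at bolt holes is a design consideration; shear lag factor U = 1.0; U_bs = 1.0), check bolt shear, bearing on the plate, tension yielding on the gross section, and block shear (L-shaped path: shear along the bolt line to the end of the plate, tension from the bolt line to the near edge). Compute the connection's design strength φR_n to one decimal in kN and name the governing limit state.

462.0 kN (gross-section yield governs)

Bolt shear: A_b = π(20)²/4 = 314.16 mm². φR_n = 0.75 × 469 × 314.16 × 5 × 1 = 552.5 kN.
Bearing (12 mm plate, F_u = 450 MPa): end bolts L_c = 40 − 22/2 = 29, R_n = min(1.2×29×12×450, 2.4×20×12×450) = 187.92 kN/bolt; interior L_c = 66 − 22 = 44, R_n = 259.2 kN/bolt. φR_n = 0.75 × (1×187.92 + 4×259.2) = 918.5 kN.
Tension yield (gross): A_g = 124×12 = 1488 mm². φR_n = 0.90 × 345 × 1488 = 462.0 kN.
Block shear: shear path 1×[40+4×66] = 1×304 mm, A_gv = 3648, A_nv = 1×(304 − 4.5×24)×12 = 2352 mm²; tension to near edge: (28 − 0.5×24)×12 = 192 mm². R_n = min(0.6×450×2352, 0.6×345×3648) + 1.0×450×192 = min(635.04, 755.14) + 86.4 = 721.44 kN. φR_n = 0.75 × 721.44 = 541.1 kN.
Governing: min(552.5, 918.5, 462.0, 541.1) = 462.0 kN → gross-section yield.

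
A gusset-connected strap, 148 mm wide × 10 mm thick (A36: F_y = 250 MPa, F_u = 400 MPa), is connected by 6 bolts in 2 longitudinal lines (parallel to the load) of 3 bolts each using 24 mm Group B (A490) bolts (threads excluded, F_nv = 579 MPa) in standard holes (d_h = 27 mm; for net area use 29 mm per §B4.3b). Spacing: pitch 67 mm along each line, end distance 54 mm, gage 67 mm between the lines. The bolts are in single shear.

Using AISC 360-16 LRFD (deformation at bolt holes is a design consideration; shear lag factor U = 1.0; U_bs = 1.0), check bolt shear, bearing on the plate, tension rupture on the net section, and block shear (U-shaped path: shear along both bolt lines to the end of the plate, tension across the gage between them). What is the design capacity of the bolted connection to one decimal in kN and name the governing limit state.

Bolt shear: A_b = π(24)²/4 = 452.39 mm². φR_n = 0.75 × 579 × 452.39 × 6 × 1 = 1178.7 kN.
Bearing (10 mm plate, F_u = 400 MPa): end bolts L_c = 54 − 27/2 = 40.5, R_n = min(1.2×40.5×10×400, 2.4×24×10×400) = 194.4 kN/bolt; interior L_c = 67 − 27 = 40, R_n = 192 kN/bolt. φR_n = 0.75 × (2×194.4 + 4×192) = 867.6 kN.
Tension rupture (net): A_n = (148 − 2×29)×10 = 900 mm² (U = 1.0, A_e = A_n). φR_n = 0.75 × 400 × 900 = 270.0 kN.
Block shear: shear path 2×[54+2×67] = 2×188 mm, A_gv = 3760, A_nv = 2×(188 − 2.5×29)×10 = 2310 mm²; tension across gage: (67 − 1×29)×10 = 380 mm². R_n = min(0.6×400×2310, 0.6×250×3760) + 1.0×400×380 = min(554.4, 564) + 152 = 706.4 kN. φR_n = 0.75 × 706.4 = 529.8 kN.
Governing: min(1178.7, 867.6, 270.0, 529.8) = 270.0 kN → net-section rupture.

270.0 kN (net-section rupture governs)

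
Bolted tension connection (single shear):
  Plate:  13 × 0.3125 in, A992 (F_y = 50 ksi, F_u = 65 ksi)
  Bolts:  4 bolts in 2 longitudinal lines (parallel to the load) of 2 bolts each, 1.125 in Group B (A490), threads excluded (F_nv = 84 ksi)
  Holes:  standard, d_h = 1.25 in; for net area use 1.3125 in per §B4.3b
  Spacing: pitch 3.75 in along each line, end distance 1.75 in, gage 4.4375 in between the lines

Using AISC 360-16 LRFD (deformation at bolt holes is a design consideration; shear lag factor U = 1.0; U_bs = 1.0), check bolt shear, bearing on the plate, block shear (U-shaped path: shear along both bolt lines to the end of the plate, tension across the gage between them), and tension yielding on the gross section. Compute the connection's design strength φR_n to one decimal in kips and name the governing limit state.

112.2 kips (block shear governs)

Bolt shear: A_b = π(1.125)²/4 = 0.99402 in². φR_n = 0.75 × 84 × 0.99402 × 4 × 1 = 250.5 kips.
Bearing (0.3125 in plate, F_u = 65 ksi): end bolts L_c = 1.75 − 1.25/2 = 1.125, R_n = min(1.2×1.125×0.3125×65, 2.4×1.125×0.3125×65) = 27.422 kips/bolt; interior L_c = 3.75 − 1.25 = 2.5, R_n = 54.844 kips/bolt. φR_n = 0.75 × (2×27.422 + 2×54.844) = 123.4 kips.
Block shear: shear path 2×[1.75+1×3.75] = 2×5.5 in, A_gv = 3.4375, A_nv = 2×(5.5 − 1.5×1.3125)×0.3125 = 2.207 in²; tension across gage: (4.4375 − 1×1.3125)×0.3125 = 0.97656 in². R_n = min(0.6×65×2.207, 0.6×50×3.4375) + 1.0×65×0.97656 = min(86.073, 103.13) + 63.476 = 149.55 kips. φR_n = 0.75 × 149.55 = 112.2 kips.
Tension yield (gross): A_g = 13×0.3125 = 4.0625 in². φR_n = 0.90 × 50 × 4.0625 = 182.8 kips.
Governing: min(250.5, 123.4, 112.2, 182.8) = 112.2 kips → block shear.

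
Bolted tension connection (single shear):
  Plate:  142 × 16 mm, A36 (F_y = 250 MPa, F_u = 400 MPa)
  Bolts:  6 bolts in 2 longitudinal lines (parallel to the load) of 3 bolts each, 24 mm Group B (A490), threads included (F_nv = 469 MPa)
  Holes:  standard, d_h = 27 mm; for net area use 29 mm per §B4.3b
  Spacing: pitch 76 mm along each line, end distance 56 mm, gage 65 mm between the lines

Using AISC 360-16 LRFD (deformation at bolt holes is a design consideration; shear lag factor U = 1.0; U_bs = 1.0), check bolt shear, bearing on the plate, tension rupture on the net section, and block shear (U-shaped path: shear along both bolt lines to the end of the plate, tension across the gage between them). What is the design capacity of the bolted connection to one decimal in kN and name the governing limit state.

Bolt shear: A_b = π(24)²/4 = 452.39 mm². φR_n = 0.75 × 469 × 452.39 × 6 × 1 = 954.8 kN.
Bearing (16 mm plate, F_u = 400 MPa): end bolts L_c = 56 − 27/2 = 42.5, R_n = min(1.2×42.5×16×400, 2.4×24×16×400) = 326.4 kN/bolt; interior L_c = 76 − 27 = 49, R_n = 368.64 kN/bolt. φR_n = 0.75 × (2×326.4 + 4×368.64) = 1595.5 kN.
Tension rupture (net): A_n = (142 − 2×29)×16 = 1344 mm² (U = 1.0, A_e = A_n). φR_n = 0.75 × 400 × 1344 = 403.2 kN.
Block shear: shear path 2×[56+2×76] = 2×208 mm, A_gv = 6656, A_nv = 2×(208 − 2.5×29)×16 = 4336 mm²; tension across gage: (65 − 1×29)×16 = 576 mm². R_n = min(0.6×400×4336, 0.6×250×6656) + 1.0×400×576 = min(1040.6, 998.4) + 230.4 = 1228.8 kN. φR_n = 0.75 × 1228.8 = 921.6 kN.
Governing: min(954.8, 1595.5, 403.2, 921.6) = 403.2 kN → net-section rupture.

403.2 kN (net-section rupture governs)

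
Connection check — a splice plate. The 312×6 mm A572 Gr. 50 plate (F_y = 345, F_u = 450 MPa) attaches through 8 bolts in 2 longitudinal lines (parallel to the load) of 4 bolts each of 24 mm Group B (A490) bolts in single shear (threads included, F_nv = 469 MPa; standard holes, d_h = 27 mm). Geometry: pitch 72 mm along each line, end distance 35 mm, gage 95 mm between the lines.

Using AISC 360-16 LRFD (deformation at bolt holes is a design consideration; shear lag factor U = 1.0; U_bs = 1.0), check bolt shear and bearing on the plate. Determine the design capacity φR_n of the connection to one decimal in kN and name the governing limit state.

Bolt shear: A_b = π(24)²/4 = 452.39 mm². φR_n = 0.75 × 469 × 452.39 × 8 × 1 = 1273.0 kN.
Bearing (6 mm plate, F_u = 450 MPa): end bolts L_c = 35 − 27/2 = 21.5, R_n = min(1.2×21.5×6×450, 2.4×24×6×450) = 69.66 kN/bolt; interior L_c = 72 − 27 = 45, R_n = 145.8 kN/bolt. φR_n = 0.75 × (2×69.66 + 6×145.8) = 760.6 kN.
Governing: min(1273.0, 760.6) = 760.6 kN → bearing.

760.6 kN (bearing governs)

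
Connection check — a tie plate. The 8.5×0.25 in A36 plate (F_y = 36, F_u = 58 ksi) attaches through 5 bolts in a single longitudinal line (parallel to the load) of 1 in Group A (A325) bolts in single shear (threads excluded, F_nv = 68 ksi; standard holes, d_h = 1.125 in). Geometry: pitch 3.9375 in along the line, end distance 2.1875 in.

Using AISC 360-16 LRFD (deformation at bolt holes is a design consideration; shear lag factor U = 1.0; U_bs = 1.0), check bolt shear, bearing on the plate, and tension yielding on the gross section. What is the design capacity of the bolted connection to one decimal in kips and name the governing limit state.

Bolt shear: A_b = π(1)²/4 = 0.7854 in². φR_n = 0.75 × 68 × 0.7854 × 5 × 1 = 200.3 kips.
Bearing (0.25 in plate, F_u = 58 ksi): end bolts L_c = 2.1875 − 1.125/2 = 1.625, R_n = min(1.2×1.625×0.25×58, 2.4×1×0.25×58) = 28.275 kips/bolt; interior L_c = 3.9375 − 1.125 = 2.8125, R_n = 34.8 kips/bolt. φR_n = 0.75 × (1×28.275 + 4×34.8) = 125.6 kips.
Tension yield (gross): A_g = 8.5×0.25 = 2.125 in². φR_n = 0.90 × 36 × 2.125 = 68.9 kips.
Governing: min(200.3, 125.6, 68.9) = 68.9 kips → gross-section yield.

68.9 kips (gross-section yield governs)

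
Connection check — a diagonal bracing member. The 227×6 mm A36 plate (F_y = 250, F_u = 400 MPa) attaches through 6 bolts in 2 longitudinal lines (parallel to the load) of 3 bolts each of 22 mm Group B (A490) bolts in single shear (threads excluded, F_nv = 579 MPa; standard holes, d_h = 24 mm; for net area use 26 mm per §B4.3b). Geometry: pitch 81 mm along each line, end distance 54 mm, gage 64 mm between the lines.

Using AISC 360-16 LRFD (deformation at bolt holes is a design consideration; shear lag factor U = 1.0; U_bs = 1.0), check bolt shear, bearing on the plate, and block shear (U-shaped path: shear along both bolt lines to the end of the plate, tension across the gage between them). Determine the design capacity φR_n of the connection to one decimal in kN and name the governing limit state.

Bolt shear: A_b = π(22)²/4 = 380.13 mm². φR_n = 0.75 × 579 × 380.13 × 6 × 1 = 990.4 kN.
Bearing (6 mm plate, F_u = 400 MPa): end bolts L_c = 54 − 24/2 = 42, R_n = min(1.2×42×6×400, 2.4×22×6×400) = 120.96 kN/bolt; interior L_c = 81 − 24 = 57, R_n = 126.72 kN/bolt. φR_n = 0.75 × (2×120.96 + 4×126.72) = 561.6 kN.
Block shear: shear path 2×[54+2×81] = 2×216 mm, A_gv = 2592, A_nv = 2×(216 − 2.5×26)×6 = 1812 mm²; tension across gage: (64 − 1×26)×6 = 228 mm². R_n = min(0.6×400×1812, 0.6×250×2592) + 1.0×400×228 = min(434.88, 388.8) + 91.2 = 480 kN. φR_n = 0.75 × 480 = 360.0 kN.
Governing: min(990.4, 561.6, 360.0) = 360.0 kN → block shear.

360.0 kN (block shear governs)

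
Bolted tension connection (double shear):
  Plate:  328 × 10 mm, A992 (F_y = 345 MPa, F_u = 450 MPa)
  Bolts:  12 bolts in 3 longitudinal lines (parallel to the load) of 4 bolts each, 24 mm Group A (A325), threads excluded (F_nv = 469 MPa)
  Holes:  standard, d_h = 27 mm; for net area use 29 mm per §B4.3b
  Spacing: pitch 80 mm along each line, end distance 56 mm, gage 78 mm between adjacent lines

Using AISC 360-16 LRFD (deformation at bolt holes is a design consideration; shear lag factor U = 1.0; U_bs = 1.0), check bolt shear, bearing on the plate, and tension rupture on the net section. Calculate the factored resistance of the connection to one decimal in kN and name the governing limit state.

813.4 kN (net-section rupture governs)

Bolt shear: A_b = π(24)²/4 = 452.39 mm². φR_n = 0.75 × 469 × 452.39 × 12 × 2 = 3819.1 kN.
Bearing (10 mm plate, F_u = 450 MPa): end bolts L_c = 56 − 27/2 = 42.5, R_n = min(1.2×42.5×10×450, 2.4×24×10×450) = 229.5 kN/bolt; interior L_c = 80 − 27 = 53, R_n = 259.2 kN/bolt. φR_n = 0.75 × (3×229.5 + 9×259.2) = 2266.0 kN.
Tension rupture (net): A_n = (328 − 3×29)×10 = 2410 mm² (U = 1.0, A_e = A_n). φR_n = 0.75 × 450 × 2410 = 813.4 kN.
Governing: min(3819.1, 2266.0, 813.4) = 813.4 kN → net-section rupture.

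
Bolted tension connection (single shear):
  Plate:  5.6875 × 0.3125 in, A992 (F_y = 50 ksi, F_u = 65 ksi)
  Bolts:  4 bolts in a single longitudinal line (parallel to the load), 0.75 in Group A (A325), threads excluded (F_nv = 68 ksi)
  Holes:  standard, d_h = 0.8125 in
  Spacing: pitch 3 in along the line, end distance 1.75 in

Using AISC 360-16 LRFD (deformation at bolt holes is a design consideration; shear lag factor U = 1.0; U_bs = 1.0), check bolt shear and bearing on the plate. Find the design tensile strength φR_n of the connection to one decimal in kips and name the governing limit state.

90.1 kips (bolt shear governs)

Bolt shear: A_b = π(0.75)²/4 = 0.44179 in². φR_n = 0.75 × 68 × 0.44179 × 4 × 1 = 90.1 kips.
Bearing (0.3125 in plate, F_u = 65 ksi): end bolts L_c = 1.75 − 0.8125/2 = 1.34375, R_n = min(1.2×1.34375×0.3125×65, 2.4×0.75×0.3125×65) = 32.754 kips/bolt; interior L_c = 3 − 0.8125 = 2.1875, R_n = 36.563 kips/bolt. φR_n = 0.75 × (1×32.754 + 3×36.563) = 106.8 kips.
Governing: min(90.1, 106.8) = 90.1 kips → bolt shear.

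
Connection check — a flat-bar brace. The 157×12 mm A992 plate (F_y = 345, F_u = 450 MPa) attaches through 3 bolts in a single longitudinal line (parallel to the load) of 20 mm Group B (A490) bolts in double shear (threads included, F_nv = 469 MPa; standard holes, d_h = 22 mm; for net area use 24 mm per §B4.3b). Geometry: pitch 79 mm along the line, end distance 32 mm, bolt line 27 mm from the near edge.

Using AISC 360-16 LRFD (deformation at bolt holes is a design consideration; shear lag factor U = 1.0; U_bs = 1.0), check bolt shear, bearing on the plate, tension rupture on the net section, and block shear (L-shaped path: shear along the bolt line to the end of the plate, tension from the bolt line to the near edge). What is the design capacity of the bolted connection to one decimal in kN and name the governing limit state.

Bolt shear: A_b = π(20)²/4 = 314.16 mm². φR_n = 0.75 × 469 × 314.16 × 3 × 2 = 663.0 kN.
Bearing (12 mm plate, F_u = 450 MPa): end bolts L_c = 32 − 22/2 = 21, R_n = min(1.2×21×12×450, 2.4×20×12×450) = 136.08 kN/bolt; interior L_c = 79 − 22 = 57, R_n = 259.2 kN/bolt. φR_n = 0.75 × (1×136.08 + 2×259.2) = 490.9 kN.
Tension rupture (net): A_n = (157 − 1×24)×12 = 1596 mm² (U = 1.0, A_e = A_n). φR_n = 0.75 × 450 × 1596 = 538.7 kN.
Block shear: shear path 1×[32+2×79] = 1×190 mm, A_gv = 2280, A_nv = 1×(190 − 2.5×24)×12 = 1560 mm²; tension to near edge: (27 − 0.5×24)×12 = 180 mm². R_n = min(0.6×450×1560, 0.6×345×2280) + 1.0×450×180 = min(421.2, 471.96) + 81 = 502.2 kN. φR_n = 0.75 × 502.2 = 376.7 kN.
Governing: min(663.0, 490.9, 538.7, 376.7) = 376.7 kN → block shear.

376.7 kN (block shear governs)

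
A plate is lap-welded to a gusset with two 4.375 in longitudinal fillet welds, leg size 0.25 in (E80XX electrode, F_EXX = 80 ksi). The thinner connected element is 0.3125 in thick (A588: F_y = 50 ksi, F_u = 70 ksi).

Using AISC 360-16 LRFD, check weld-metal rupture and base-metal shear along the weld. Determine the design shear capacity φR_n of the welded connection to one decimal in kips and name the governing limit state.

Weld metal: throat = 0.707×0.25 = 0.17675 in, L = 2×4.375 = 8.75 in. φR_n = 0.75 × 0.6 × 80 × 0.17675 × 8.75 = 55.7 kips.
Base metal shear (0.3125 in plate): yield φR_n = 1.0×0.6×50×0.3125×8.75 = 82.0 kips; rupture φR_n = 0.75×0.6×70×0.3125×8.75 = 86.1 kips; take 82.0 kips (yield).
Governing: min(55.7, 82.0) = 55.7 kips → weld metal.

55.7 kips (weld metal governs)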